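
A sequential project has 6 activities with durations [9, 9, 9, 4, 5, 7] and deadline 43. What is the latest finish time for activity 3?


LF(activity 3) = deadline - sum of successor durations
Successors: activities 4 through 6 with durations [4, 5, 7]
Sum of successor durations = 16
LF = 43 - 16 = 27

27


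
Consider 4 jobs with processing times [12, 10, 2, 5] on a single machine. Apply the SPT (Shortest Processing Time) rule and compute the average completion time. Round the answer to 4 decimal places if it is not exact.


Sort jobs by processing time (SPT order): [2, 5, 10, 12]
Compute completion times sequentially:
  Job 1: processing = 2, completes at 2
  Job 2: processing = 5, completes at 7
  Job 3: processing = 10, completes at 17
  Job 4: processing = 12, completes at 29
Sum of completion times = 55
Average completion time = 55/4 = 13.75

13.75


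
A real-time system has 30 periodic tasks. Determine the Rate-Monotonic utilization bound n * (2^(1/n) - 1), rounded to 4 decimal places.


Compute 2^(1/30) = 1.0233738920
Subtract 1: 1.0233738920 - 1 = 0.0233738920
Multiply by n: 30 * 0.0233738920 = 0.7012167600
Round to 4 dp: 0.7012

0.7012


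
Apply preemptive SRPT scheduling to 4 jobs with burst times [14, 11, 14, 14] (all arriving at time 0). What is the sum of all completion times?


Since all jobs arrive at t=0, SRPT equals SPT ordering.
SPT order: [11, 14, 14, 14]
Completion times:
  Job 1: p=11, C=11
  Job 2: p=14, C=25
  Job 3: p=14, C=39
  Job 4: p=14, C=53
Total completion time = 11 + 25 + 39 + 53 = 128

128


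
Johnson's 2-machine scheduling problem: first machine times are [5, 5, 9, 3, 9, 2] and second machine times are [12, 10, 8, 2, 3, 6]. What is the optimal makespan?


Apply Johnson's rule:
  Group 1 (a <= b): [(6, 2, 6), (1, 5, 12), (2, 5, 10)]
  Group 2 (a > b): [(3, 9, 8), (5, 9, 3), (4, 3, 2)]
Optimal job order: [6, 1, 2, 3, 5, 4]
Schedule:
  Job 6: M1 done at 2, M2 done at 8
  Job 1: M1 done at 7, M2 done at 20
  Job 2: M1 done at 12, M2 done at 30
  Job 3: M1 done at 21, M2 done at 38
  Job 5: M1 done at 30, M2 done at 41
  Job 4: M1 done at 33, M2 done at 43
Makespan = 43

43


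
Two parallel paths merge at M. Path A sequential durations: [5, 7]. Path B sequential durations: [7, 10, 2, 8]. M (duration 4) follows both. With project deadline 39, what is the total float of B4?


Forward pass: ES(B4) = sum of predecessors on chain B = 19
EF = ES + duration = 19 + 8 = 27
Backward pass: LF(M) = deadline = 39; LS(M) = 39 - 4 = 35
LF(B4) = LS(M) - sum(successors on chain B) = 35 - 0 = 35
LS = LF - duration = 35 - 8 = 27
Total float = LS - ES = 27 - 19 = 8

8


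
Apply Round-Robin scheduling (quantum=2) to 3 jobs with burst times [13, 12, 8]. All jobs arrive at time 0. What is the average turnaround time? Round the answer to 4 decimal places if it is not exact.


Time quantum = 2
Execution trace:
  J1 runs 2 units, time = 2
  J2 runs 2 units, time = 4
  J3 runs 2 units, time = 6
  J1 runs 2 units, time = 8
  J2 runs 2 units, time = 10
  J3 runs 2 units, time = 12
  J1 runs 2 units, time = 14
  J2 runs 2 units, time = 16
  J3 runs 2 units, time = 18
  J1 runs 2 units, time = 20
  J2 runs 2 units, time = 22
  J3 runs 2 units, time = 24
  J1 runs 2 units, time = 26
  J2 runs 2 units, time = 28
  J1 runs 2 units, time = 30
  J2 runs 2 units, time = 32
  J1 runs 1 units, time = 33
Finish times: [33, 32, 24]
Average turnaround = 89/3 = 29.6667

29.6667


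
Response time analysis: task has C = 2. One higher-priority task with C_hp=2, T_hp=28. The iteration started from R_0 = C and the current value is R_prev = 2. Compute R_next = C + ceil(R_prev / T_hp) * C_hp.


R_next = C + ceil(R_prev / T_hp) * C_hp
ceil(2 / 28) = ceil(0.0714) = 1
Interference = 1 * 2 = 2
R_next = 2 + 2 = 4

4


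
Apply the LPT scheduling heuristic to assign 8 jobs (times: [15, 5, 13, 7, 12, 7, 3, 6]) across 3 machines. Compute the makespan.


Sort jobs in decreasing order (LPT): [15, 13, 12, 7, 7, 6, 5, 3]
Assign each job to the least loaded machine:
  Machine 1: jobs [15, 6], load = 21
  Machine 2: jobs [13, 7, 3], load = 23
  Machine 3: jobs [12, 7, 5], load = 24
Makespan = max load = 24

24


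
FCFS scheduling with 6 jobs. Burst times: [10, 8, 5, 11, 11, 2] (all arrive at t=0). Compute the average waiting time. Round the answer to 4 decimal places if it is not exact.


FCFS order (as given): [10, 8, 5, 11, 11, 2]
Waiting times:
  Job 1: wait = 0
  Job 2: wait = 10
  Job 3: wait = 18
  Job 4: wait = 23
  Job 5: wait = 34
  Job 6: wait = 45
Sum of waiting times = 130
Average waiting time = 130/6 = 21.6667

21.6667


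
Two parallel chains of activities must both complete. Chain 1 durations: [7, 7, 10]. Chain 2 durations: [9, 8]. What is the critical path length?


Path A total = 7 + 7 + 10 = 24
Path B total = 9 + 8 = 17
Critical path = longest path = max(24, 17) = 24

24


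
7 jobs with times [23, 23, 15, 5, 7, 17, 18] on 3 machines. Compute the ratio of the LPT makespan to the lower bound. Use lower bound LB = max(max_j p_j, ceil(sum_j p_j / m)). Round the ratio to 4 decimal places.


LPT order: [23, 23, 18, 17, 15, 7, 5]
Machine loads after assignment: [38, 35, 35]
LPT makespan = 38
Lower bound = max(max_job, ceil(total/3)) = max(23, 36) = 36
Ratio = 38 / 36 = 1.0556

1.0556


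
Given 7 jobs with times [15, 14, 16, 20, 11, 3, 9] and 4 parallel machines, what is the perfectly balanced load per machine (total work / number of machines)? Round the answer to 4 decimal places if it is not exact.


Total processing time = 15 + 14 + 16 + 20 + 11 + 3 + 9 = 88
Number of machines = 4
Ideal balanced load = 88 / 4 = 22.0

22.0


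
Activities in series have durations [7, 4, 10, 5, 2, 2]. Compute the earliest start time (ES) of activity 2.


Activity 2 starts after activities 1 through 1 complete.
Predecessor durations: [7]
ES = 7 = 7

7


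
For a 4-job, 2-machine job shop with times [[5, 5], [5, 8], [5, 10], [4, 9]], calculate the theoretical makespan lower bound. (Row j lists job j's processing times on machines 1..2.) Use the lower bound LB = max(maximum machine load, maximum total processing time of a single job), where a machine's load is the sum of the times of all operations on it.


Machine loads:
  Machine 1: 5 + 5 + 5 + 4 = 19
  Machine 2: 5 + 8 + 10 + 9 = 32
Max machine load = 32
Job totals:
  Job 1: 10
  Job 2: 13
  Job 3: 15
  Job 4: 13
Max job total = 15
Lower bound = max(32, 15) = 32

32


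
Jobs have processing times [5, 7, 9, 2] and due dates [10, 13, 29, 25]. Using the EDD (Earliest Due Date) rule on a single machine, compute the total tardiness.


Sort by due date (EDD order): [(5, 10), (7, 13), (2, 25), (9, 29)]
Compute completion times and tardiness:
  Job 1: p=5, d=10, C=5, tardiness=max(0,5-10)=0
  Job 2: p=7, d=13, C=12, tardiness=max(0,12-13)=0
  Job 3: p=2, d=25, C=14, tardiness=max(0,14-25)=0
  Job 4: p=9, d=29, C=23, tardiness=max(0,23-29)=0
Total tardiness = 0

0


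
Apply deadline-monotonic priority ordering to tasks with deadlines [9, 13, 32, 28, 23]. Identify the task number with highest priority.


Sort tasks by relative deadline (ascending):
  Task 1: deadline = 9
  Task 2: deadline = 13
  Task 5: deadline = 23
  Task 4: deadline = 28
  Task 3: deadline = 32
Priority order (highest first): [1, 2, 5, 4, 3]
Highest priority task = 1

1


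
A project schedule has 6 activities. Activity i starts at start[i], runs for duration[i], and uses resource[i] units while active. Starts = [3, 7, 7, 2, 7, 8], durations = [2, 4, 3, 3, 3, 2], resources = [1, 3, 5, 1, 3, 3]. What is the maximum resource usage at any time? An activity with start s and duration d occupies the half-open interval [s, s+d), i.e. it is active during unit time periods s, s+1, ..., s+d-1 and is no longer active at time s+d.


Each activity i is active on [start_i, start_i + duration_i).
Compute total resource usage per time slot:
  t=0: active resources = [], total = 0
  t=1: active resources = [], total = 0
  t=2: active resources = [1], total = 1
  t=3: active resources = [1, 1], total = 2
  t=4: active resources = [1, 1], total = 2
  t=5: active resources = [], total = 0
  t=6: active resources = [], total = 0
  t=7: active resources = [3, 5, 3], total = 11
  t=8: active resources = [3, 5, 3, 3], total = 14
  t=9: active resources = [3, 5, 3, 3], total = 14
  t=10: active resources = [3], total = 3
Peak resource demand = 14

14


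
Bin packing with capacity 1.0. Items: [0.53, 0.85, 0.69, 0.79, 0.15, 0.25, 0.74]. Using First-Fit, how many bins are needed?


Place items sequentially using First-Fit:
  Item 0.53 -> new Bin 1
  Item 0.85 -> new Bin 2
  Item 0.69 -> new Bin 3
  Item 0.79 -> new Bin 4
  Item 0.15 -> Bin 1 (now 0.68)
  Item 0.25 -> Bin 1 (now 0.93)
  Item 0.74 -> new Bin 5
Total bins used = 5

5


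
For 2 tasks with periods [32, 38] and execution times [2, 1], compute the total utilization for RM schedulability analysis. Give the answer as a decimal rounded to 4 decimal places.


Compute individual utilizations (exact fractions):
  Task 1: C/T = 2/32 = 1/16 (approx. 0.0625)
  Task 2: C/T = 1/38 (approx. 0.0263)
Total utilization U = 1/16 + 1/38 = 27/304
Rounded to 4 decimal places: U = 0.0888
RM (Liu & Layland) bound for 2 tasks = 0.828427; compare with U = 27/304 (approx. 0.088816)
U <= bound, so schedulable by RM sufficient condition.

0.0888


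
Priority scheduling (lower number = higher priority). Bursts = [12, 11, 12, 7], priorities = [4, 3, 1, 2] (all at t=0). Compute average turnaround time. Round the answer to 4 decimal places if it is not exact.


Sort by priority (ascending = highest first):
Order: [(1, 12), (2, 7), (3, 11), (4, 12)]
Completion times:
  Priority 1, burst=12, C=12
  Priority 2, burst=7, C=19
  Priority 3, burst=11, C=30
  Priority 4, burst=12, C=42
Average turnaround = 103/4 = 25.75

25.75


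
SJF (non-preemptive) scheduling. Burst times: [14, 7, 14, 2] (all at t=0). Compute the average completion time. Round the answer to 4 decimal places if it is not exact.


SJF order (ascending): [2, 7, 14, 14]
Completion times:
  Job 1: burst=2, C=2
  Job 2: burst=7, C=9
  Job 3: burst=14, C=23
  Job 4: burst=14, C=37
Average completion = 71/4 = 17.75

17.75


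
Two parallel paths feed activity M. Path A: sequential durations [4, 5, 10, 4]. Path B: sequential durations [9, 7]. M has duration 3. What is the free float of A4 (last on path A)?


ES(A4) = sum of predecessors on chain A = 19
EF(A4) = ES + duration = 19 + 4 = 23
Successor of A4 is M. ES(M) = max(sum(A), sum(B)) = max(23, 16) = 23
Free float = ES(successor) - EF(current) = 23 - 23 = 0

0


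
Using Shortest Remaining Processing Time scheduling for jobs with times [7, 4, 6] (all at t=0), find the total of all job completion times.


Since all jobs arrive at t=0, SRPT equals SPT ordering.
SPT order: [4, 6, 7]
Completion times:
  Job 1: p=4, C=4
  Job 2: p=6, C=10
  Job 3: p=7, C=17
Total completion time = 4 + 10 + 17 = 31

31


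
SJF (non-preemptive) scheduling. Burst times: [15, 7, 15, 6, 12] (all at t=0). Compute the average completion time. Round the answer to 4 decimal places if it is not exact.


SJF order (ascending): [6, 7, 12, 15, 15]
Completion times:
  Job 1: burst=6, C=6
  Job 2: burst=7, C=13
  Job 3: burst=12, C=25
  Job 4: burst=15, C=40
  Job 5: burst=15, C=55
Average completion = 139/5 = 27.8

27.8


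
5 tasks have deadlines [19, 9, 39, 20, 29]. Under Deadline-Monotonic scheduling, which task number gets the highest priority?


Sort tasks by relative deadline (ascending):
  Task 2: deadline = 9
  Task 1: deadline = 19
  Task 4: deadline = 20
  Task 5: deadline = 29
  Task 3: deadline = 39
Priority order (highest first): [2, 1, 4, 5, 3]
Highest priority task = 2

2


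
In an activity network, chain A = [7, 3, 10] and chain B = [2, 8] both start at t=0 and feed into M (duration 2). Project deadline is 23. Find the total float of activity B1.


Forward pass: ES(B1) = sum of predecessors on chain B = 0
EF = ES + duration = 0 + 2 = 2
Backward pass: LF(M) = deadline = 23; LS(M) = 23 - 2 = 21
LF(B1) = LS(M) - sum(successors on chain B) = 21 - 8 = 13
LS = LF - duration = 13 - 2 = 11
Total float = LS - ES = 11 - 0 = 11

11


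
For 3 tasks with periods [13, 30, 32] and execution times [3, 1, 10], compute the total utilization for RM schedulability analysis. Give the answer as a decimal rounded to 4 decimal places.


Compute individual utilizations (exact fractions):
  Task 1: C/T = 3/13 (approx. 0.2308)
  Task 2: C/T = 1/30 (approx. 0.0333)
  Task 3: C/T = 10/32 = 5/16 (approx. 0.3125)
Total utilization U = 3/13 + 1/30 + 5/16 = 1799/3120
Rounded to 4 decimal places: U = 0.5766
RM (Liu & Layland) bound for 3 tasks = 0.779763; compare with U = 1799/3120 (approx. 0.576603)
U <= bound, so schedulable by RM sufficient condition.

0.5766


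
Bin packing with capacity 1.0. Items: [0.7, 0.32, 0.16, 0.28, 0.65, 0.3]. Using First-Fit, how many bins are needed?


Place items sequentially using First-Fit:
  Item 0.7 -> new Bin 1
  Item 0.32 -> new Bin 2
  Item 0.16 -> Bin 1 (now 0.86)
  Item 0.28 -> Bin 2 (now 0.6)
  Item 0.65 -> new Bin 3
  Item 0.3 -> Bin 2 (now 0.9)
Total bins used = 3

3


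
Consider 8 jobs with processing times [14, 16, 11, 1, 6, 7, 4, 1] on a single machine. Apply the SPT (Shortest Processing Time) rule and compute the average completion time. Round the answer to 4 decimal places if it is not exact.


Sort jobs by processing time (SPT order): [1, 1, 4, 6, 7, 11, 14, 16]
Compute completion times sequentially:
  Job 1: processing = 1, completes at 1
  Job 2: processing = 1, completes at 2
  Job 3: processing = 4, completes at 6
  Job 4: processing = 6, completes at 12
  Job 5: processing = 7, completes at 19
  Job 6: processing = 11, completes at 30
  Job 7: processing = 14, completes at 44
  Job 8: processing = 16, completes at 60
Sum of completion times = 174
Average completion time = 174/8 = 21.75

21.75


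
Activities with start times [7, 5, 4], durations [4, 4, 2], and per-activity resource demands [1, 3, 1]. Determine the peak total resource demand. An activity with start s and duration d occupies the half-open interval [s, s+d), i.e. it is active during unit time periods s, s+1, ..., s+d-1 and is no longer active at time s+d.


Each activity i is active on [start_i, start_i + duration_i).
Compute total resource usage per time slot:
  t=0: active resources = [], total = 0
  t=1: active resources = [], total = 0
  t=2: active resources = [], total = 0
  t=3: active resources = [], total = 0
  t=4: active resources = [1], total = 1
  t=5: active resources = [3, 1], total = 4
  t=6: active resources = [3], total = 3
  t=7: active resources = [1, 3], total = 4
  t=8: active resources = [1, 3], total = 4
  t=9: active resources = [1], total = 1
  t=10: active resources = [1], total = 1
Peak resource demand = 4

4


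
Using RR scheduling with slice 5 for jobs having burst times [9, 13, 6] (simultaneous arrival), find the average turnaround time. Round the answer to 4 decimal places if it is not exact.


Time quantum = 5
Execution trace:
  J1 runs 5 units, time = 5
  J2 runs 5 units, time = 10
  J3 runs 5 units, time = 15
  J1 runs 4 units, time = 19
  J2 runs 5 units, time = 24
  J3 runs 1 units, time = 25
  J2 runs 3 units, time = 28
Finish times: [19, 28, 25]
Average turnaround = 72/3 = 24.0

24.0


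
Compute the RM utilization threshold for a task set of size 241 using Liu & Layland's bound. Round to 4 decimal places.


Compute 2^(1/241) = 1.0028802694
Subtract 1: 1.0028802694 - 1 = 0.0028802694
Multiply by n: 241 * 0.0028802694 = 0.6941449254
Round to 4 dp: 0.6941

0.6941


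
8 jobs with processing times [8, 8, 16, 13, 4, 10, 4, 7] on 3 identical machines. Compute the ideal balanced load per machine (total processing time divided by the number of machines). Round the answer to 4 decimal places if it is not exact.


Total processing time = 8 + 8 + 16 + 13 + 4 + 10 + 4 + 7 = 70
Number of machines = 3
Ideal balanced load = 70 / 3 = 23.3333

23.3333


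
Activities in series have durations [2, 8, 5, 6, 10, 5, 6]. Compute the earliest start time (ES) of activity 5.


Activity 5 starts after activities 1 through 4 complete.
Predecessor durations: [2, 8, 5, 6]
ES = 2 + 8 + 5 + 6 = 21

21


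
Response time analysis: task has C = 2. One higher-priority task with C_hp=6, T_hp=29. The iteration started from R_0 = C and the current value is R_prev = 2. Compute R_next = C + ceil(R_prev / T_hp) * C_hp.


R_next = C + ceil(R_prev / T_hp) * C_hp
ceil(2 / 29) = ceil(0.069) = 1
Interference = 1 * 6 = 6
R_next = 2 + 6 = 8

8


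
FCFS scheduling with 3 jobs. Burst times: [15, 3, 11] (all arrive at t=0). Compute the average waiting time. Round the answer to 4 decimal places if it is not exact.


FCFS order (as given): [15, 3, 11]
Waiting times:
  Job 1: wait = 0
  Job 2: wait = 15
  Job 3: wait = 18
Sum of waiting times = 33
Average waiting time = 33/3 = 11.0

11.0


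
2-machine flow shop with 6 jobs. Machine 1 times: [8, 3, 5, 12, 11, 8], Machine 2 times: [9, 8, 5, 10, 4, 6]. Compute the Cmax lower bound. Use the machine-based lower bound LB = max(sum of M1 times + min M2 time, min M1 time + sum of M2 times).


LB1 = sum(M1 times) + min(M2 times) = 47 + 4 = 51
LB2 = min(M1 times) + sum(M2 times) = 3 + 42 = 45
Lower bound = max(LB1, LB2) = max(51, 45) = 51

51


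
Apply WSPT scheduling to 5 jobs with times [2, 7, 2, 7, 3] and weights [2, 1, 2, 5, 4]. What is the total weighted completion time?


Compute p/w ratios and sort ascending (WSPT): [(3, 4), (2, 2), (2, 2), (7, 5), (7, 1)]
Compute weighted completion times:
  Job (p=3,w=4): C=3, w*C=4*3=12
  Job (p=2,w=2): C=5, w*C=2*5=10
  Job (p=2,w=2): C=7, w*C=2*7=14
  Job (p=7,w=5): C=14, w*C=5*14=70
  Job (p=7,w=1): C=21, w*C=1*21=21
Total weighted completion time = 127

127


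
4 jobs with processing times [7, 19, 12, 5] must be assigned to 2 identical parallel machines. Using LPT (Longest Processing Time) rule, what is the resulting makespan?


Sort jobs in decreasing order (LPT): [19, 12, 7, 5]
Assign each job to the least loaded machine:
  Machine 1: jobs [19, 5], load = 24
  Machine 2: jobs [12, 7], load = 19
Makespan = max load = 24

24


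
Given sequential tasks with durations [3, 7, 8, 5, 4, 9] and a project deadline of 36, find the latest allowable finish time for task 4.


LF(activity 4) = deadline - sum of successor durations
Successors: activities 5 through 6 with durations [4, 9]
Sum of successor durations = 13
LF = 36 - 13 = 23

23


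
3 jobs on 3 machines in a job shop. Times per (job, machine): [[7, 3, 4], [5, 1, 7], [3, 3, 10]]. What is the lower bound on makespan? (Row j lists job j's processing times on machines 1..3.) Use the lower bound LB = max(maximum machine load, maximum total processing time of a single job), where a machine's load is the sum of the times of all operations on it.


Machine loads:
  Machine 1: 7 + 5 + 3 = 15
  Machine 2: 3 + 1 + 3 = 7
  Machine 3: 4 + 7 + 10 = 21
Max machine load = 21
Job totals:
  Job 1: 14
  Job 2: 13
  Job 3: 16
Max job total = 16
Lower bound = max(21, 16) = 21

21


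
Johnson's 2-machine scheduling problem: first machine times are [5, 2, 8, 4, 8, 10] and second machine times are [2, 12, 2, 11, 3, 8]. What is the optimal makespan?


Apply Johnson's rule:
  Group 1 (a <= b): [(2, 2, 12), (4, 4, 11)]
  Group 2 (a > b): [(6, 10, 8), (5, 8, 3), (1, 5, 2), (3, 8, 2)]
Optimal job order: [2, 4, 6, 5, 1, 3]
Schedule:
  Job 2: M1 done at 2, M2 done at 14
  Job 4: M1 done at 6, M2 done at 25
  Job 6: M1 done at 16, M2 done at 33
  Job 5: M1 done at 24, M2 done at 36
  Job 1: M1 done at 29, M2 done at 38
  Job 3: M1 done at 37, M2 done at 40
Makespan = 40

40


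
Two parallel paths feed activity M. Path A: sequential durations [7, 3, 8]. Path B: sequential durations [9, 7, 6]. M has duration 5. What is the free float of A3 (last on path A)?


ES(A3) = sum of predecessors on chain A = 10
EF(A3) = ES + duration = 10 + 8 = 18
Successor of A3 is M. ES(M) = max(sum(A), sum(B)) = max(18, 22) = 22
Free float = ES(successor) - EF(current) = 22 - 18 = 4

4


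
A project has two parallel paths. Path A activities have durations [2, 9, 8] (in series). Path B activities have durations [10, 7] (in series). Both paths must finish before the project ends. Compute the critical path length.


Path A total = 2 + 9 + 8 = 19
Path B total = 10 + 7 = 17
Critical path = longest path = max(19, 17) = 19

19


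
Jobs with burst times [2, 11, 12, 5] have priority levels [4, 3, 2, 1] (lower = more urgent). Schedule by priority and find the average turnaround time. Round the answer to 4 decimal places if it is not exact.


Sort by priority (ascending = highest first):
Order: [(1, 5), (2, 12), (3, 11), (4, 2)]
Completion times:
  Priority 1, burst=5, C=5
  Priority 2, burst=12, C=17
  Priority 3, burst=11, C=28
  Priority 4, burst=2, C=30
Average turnaround = 80/4 = 20.0

20.0


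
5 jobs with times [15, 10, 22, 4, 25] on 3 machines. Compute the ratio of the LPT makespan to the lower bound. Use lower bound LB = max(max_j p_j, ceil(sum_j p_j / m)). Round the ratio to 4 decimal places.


LPT order: [25, 22, 15, 10, 4]
Machine loads after assignment: [25, 26, 25]
LPT makespan = 26
Lower bound = max(max_job, ceil(total/3)) = max(25, 26) = 26
Ratio = 26 / 26 = 1.0

1.0


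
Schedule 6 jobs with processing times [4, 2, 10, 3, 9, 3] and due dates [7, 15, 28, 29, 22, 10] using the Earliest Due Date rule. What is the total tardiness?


Sort by due date (EDD order): [(4, 7), (3, 10), (2, 15), (9, 22), (10, 28), (3, 29)]
Compute completion times and tardiness:
  Job 1: p=4, d=7, C=4, tardiness=max(0,4-7)=0
  Job 2: p=3, d=10, C=7, tardiness=max(0,7-10)=0
  Job 3: p=2, d=15, C=9, tardiness=max(0,9-15)=0
  Job 4: p=9, d=22, C=18, tardiness=max(0,18-22)=0
  Job 5: p=10, d=28, C=28, tardiness=max(0,28-28)=0
  Job 6: p=3, d=29, C=31, tardiness=max(0,31-29)=2
Total tardiness = 2

2


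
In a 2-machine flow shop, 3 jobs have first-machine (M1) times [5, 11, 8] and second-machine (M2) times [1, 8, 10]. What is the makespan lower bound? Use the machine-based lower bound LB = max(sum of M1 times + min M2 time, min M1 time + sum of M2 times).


LB1 = sum(M1 times) + min(M2 times) = 24 + 1 = 25
LB2 = min(M1 times) + sum(M2 times) = 5 + 19 = 24
Lower bound = max(LB1, LB2) = max(25, 24) = 25

25


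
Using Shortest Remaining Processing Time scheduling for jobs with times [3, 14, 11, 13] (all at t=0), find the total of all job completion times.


Since all jobs arrive at t=0, SRPT equals SPT ordering.
SPT order: [3, 11, 13, 14]
Completion times:
  Job 1: p=3, C=3
  Job 2: p=11, C=14
  Job 3: p=13, C=27
  Job 4: p=14, C=41
Total completion time = 3 + 14 + 27 + 41 = 85

85


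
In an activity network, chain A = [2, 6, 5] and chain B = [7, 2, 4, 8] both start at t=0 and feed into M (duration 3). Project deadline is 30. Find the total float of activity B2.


Forward pass: ES(B2) = sum of predecessors on chain B = 7
EF = ES + duration = 7 + 2 = 9
Backward pass: LF(M) = deadline = 30; LS(M) = 30 - 3 = 27
LF(B2) = LS(M) - sum(successors on chain B) = 27 - 12 = 15
LS = LF - duration = 15 - 2 = 13
Total float = LS - ES = 13 - 7 = 6

6


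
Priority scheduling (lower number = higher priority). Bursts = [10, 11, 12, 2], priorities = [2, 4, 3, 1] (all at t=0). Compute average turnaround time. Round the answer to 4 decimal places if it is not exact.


Sort by priority (ascending = highest first):
Order: [(1, 2), (2, 10), (3, 12), (4, 11)]
Completion times:
  Priority 1, burst=2, C=2
  Priority 2, burst=10, C=12
  Priority 3, burst=12, C=24
  Priority 4, burst=11, C=35
Average turnaround = 73/4 = 18.25

18.25


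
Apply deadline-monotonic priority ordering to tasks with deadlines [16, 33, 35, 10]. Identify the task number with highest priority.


Sort tasks by relative deadline (ascending):
  Task 4: deadline = 10
  Task 1: deadline = 16
  Task 2: deadline = 33
  Task 3: deadline = 35
Priority order (highest first): [4, 1, 2, 3]
Highest priority task = 4

4


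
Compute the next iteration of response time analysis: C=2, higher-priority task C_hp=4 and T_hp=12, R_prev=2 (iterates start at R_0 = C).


R_next = C + ceil(R_prev / T_hp) * C_hp
ceil(2 / 12) = ceil(0.1667) = 1
Interference = 1 * 4 = 4
R_next = 2 + 4 = 6

6


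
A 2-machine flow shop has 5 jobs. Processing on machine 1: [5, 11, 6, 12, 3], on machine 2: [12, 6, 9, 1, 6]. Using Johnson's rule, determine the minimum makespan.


Apply Johnson's rule:
  Group 1 (a <= b): [(5, 3, 6), (1, 5, 12), (3, 6, 9)]
  Group 2 (a > b): [(2, 11, 6), (4, 12, 1)]
Optimal job order: [5, 1, 3, 2, 4]
Schedule:
  Job 5: M1 done at 3, M2 done at 9
  Job 1: M1 done at 8, M2 done at 21
  Job 3: M1 done at 14, M2 done at 30
  Job 2: M1 done at 25, M2 done at 36
  Job 4: M1 done at 37, M2 done at 38
Makespan = 38

38


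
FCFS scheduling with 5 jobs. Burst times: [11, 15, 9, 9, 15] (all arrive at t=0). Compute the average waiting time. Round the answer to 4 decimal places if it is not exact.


FCFS order (as given): [11, 15, 9, 9, 15]
Waiting times:
  Job 1: wait = 0
  Job 2: wait = 11
  Job 3: wait = 26
  Job 4: wait = 35
  Job 5: wait = 44
Sum of waiting times = 116
Average waiting time = 116/5 = 23.2

23.2


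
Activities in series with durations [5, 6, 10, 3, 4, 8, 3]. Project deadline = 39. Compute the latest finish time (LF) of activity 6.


LF(activity 6) = deadline - sum of successor durations
Successors: activities 7 through 7 with durations [3]
Sum of successor durations = 3
LF = 39 - 3 = 36

36


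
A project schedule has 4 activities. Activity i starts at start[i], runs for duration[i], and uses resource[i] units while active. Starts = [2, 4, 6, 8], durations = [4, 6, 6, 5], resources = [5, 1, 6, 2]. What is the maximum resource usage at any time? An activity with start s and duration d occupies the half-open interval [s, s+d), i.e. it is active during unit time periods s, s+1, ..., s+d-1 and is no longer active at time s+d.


Each activity i is active on [start_i, start_i + duration_i).
Compute total resource usage per time slot:
  t=0: active resources = [], total = 0
  t=1: active resources = [], total = 0
  t=2: active resources = [5], total = 5
  t=3: active resources = [5], total = 5
  t=4: active resources = [5, 1], total = 6
  t=5: active resources = [5, 1], total = 6
  t=6: active resources = [1, 6], total = 7
  t=7: active resources = [1, 6], total = 7
  t=8: active resources = [1, 6, 2], total = 9
  t=9: active resources = [1, 6, 2], total = 9
  t=10: active resources = [6, 2], total = 8
  t=11: active resources = [6, 2], total = 8
  t=12: active resources = [2], total = 2
Peak resource demand = 9

9


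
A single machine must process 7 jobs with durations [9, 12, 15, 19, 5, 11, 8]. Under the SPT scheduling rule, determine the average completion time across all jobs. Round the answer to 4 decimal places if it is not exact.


Sort jobs by processing time (SPT order): [5, 8, 9, 11, 12, 15, 19]
Compute completion times sequentially:
  Job 1: processing = 5, completes at 5
  Job 2: processing = 8, completes at 13
  Job 3: processing = 9, completes at 22
  Job 4: processing = 11, completes at 33
  Job 5: processing = 12, completes at 45
  Job 6: processing = 15, completes at 60
  Job 7: processing = 19, completes at 79
Sum of completion times = 257
Average completion time = 257/7 = 36.7143

36.7143


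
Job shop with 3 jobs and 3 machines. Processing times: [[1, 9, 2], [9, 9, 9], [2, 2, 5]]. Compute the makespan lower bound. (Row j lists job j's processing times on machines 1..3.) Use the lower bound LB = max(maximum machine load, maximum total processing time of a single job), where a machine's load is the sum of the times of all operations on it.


Machine loads:
  Machine 1: 1 + 9 + 2 = 12
  Machine 2: 9 + 9 + 2 = 20
  Machine 3: 2 + 9 + 5 = 16
Max machine load = 20
Job totals:
  Job 1: 12
  Job 2: 27
  Job 3: 9
Max job total = 27
Lower bound = max(20, 27) = 27

27


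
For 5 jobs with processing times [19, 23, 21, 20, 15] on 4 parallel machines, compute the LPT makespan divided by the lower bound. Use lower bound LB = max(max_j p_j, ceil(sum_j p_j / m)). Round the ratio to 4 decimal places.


LPT order: [23, 21, 20, 19, 15]
Machine loads after assignment: [23, 21, 20, 34]
LPT makespan = 34
Lower bound = max(max_job, ceil(total/4)) = max(23, 25) = 25
Ratio = 34 / 25 = 1.36

1.36


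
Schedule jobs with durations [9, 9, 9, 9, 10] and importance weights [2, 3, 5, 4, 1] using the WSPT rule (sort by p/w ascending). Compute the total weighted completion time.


Compute p/w ratios and sort ascending (WSPT): [(9, 5), (9, 4), (9, 3), (9, 2), (10, 1)]
Compute weighted completion times:
  Job (p=9,w=5): C=9, w*C=5*9=45
  Job (p=9,w=4): C=18, w*C=4*18=72
  Job (p=9,w=3): C=27, w*C=3*27=81
  Job (p=9,w=2): C=36, w*C=2*36=72
  Job (p=10,w=1): C=46, w*C=1*46=46
Total weighted completion time = 316

316


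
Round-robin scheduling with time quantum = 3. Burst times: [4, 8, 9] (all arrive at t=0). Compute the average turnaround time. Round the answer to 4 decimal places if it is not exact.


Time quantum = 3
Execution trace:
  J1 runs 3 units, time = 3
  J2 runs 3 units, time = 6
  J3 runs 3 units, time = 9
  J1 runs 1 units, time = 10
  J2 runs 3 units, time = 13
  J3 runs 3 units, time = 16
  J2 runs 2 units, time = 18
  J3 runs 3 units, time = 21
Finish times: [10, 18, 21]
Average turnaround = 49/3 = 16.3333

16.3333


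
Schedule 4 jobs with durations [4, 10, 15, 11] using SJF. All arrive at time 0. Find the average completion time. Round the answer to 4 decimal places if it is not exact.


SJF order (ascending): [4, 10, 11, 15]
Completion times:
  Job 1: burst=4, C=4
  Job 2: burst=10, C=14
  Job 3: burst=11, C=25
  Job 4: burst=15, C=40
Average completion = 83/4 = 20.75

20.75


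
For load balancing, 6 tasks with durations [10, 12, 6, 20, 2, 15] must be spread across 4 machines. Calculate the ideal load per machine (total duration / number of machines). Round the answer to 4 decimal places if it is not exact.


Total processing time = 10 + 12 + 6 + 20 + 2 + 15 = 65
Number of machines = 4
Ideal balanced load = 65 / 4 = 16.25

16.25


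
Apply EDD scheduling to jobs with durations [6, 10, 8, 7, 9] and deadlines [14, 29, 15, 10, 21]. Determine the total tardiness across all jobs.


Sort by due date (EDD order): [(7, 10), (6, 14), (8, 15), (9, 21), (10, 29)]
Compute completion times and tardiness:
  Job 1: p=7, d=10, C=7, tardiness=max(0,7-10)=0
  Job 2: p=6, d=14, C=13, tardiness=max(0,13-14)=0
  Job 3: p=8, d=15, C=21, tardiness=max(0,21-15)=6
  Job 4: p=9, d=21, C=30, tardiness=max(0,30-21)=9
  Job 5: p=10, d=29, C=40, tardiness=max(0,40-29)=11
Total tardiness = 26

26


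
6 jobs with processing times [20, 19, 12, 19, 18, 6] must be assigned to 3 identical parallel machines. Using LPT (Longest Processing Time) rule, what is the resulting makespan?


Sort jobs in decreasing order (LPT): [20, 19, 19, 18, 12, 6]
Assign each job to the least loaded machine:
  Machine 1: jobs [20, 6], load = 26
  Machine 2: jobs [19, 18], load = 37
  Machine 3: jobs [19, 12], load = 31
Makespan = max load = 37

37


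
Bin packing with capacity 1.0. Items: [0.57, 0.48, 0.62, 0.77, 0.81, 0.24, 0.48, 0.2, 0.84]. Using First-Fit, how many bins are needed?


Place items sequentially using First-Fit:
  Item 0.57 -> new Bin 1
  Item 0.48 -> new Bin 2
  Item 0.62 -> new Bin 3
  Item 0.77 -> new Bin 4
  Item 0.81 -> new Bin 5
  Item 0.24 -> Bin 1 (now 0.81)
  Item 0.48 -> Bin 2 (now 0.96)
  Item 0.2 -> Bin 3 (now 0.82)
  Item 0.84 -> new Bin 6
Total bins used = 6

6


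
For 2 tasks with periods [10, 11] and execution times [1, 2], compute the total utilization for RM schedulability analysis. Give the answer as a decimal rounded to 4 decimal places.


Compute individual utilizations (exact fractions):
  Task 1: C/T = 1/10 (approx. 0.1)
  Task 2: C/T = 2/11 (approx. 0.1818)
Total utilization U = 1/10 + 2/11 = 31/110
Rounded to 4 decimal places: U = 0.2818
RM (Liu & Layland) bound for 2 tasks = 0.828427; compare with U = 31/110 (approx. 0.281818)
U <= bound, so schedulable by RM sufficient condition.

0.2818


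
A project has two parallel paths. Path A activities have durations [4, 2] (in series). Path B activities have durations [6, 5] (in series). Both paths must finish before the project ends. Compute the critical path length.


Path A total = 4 + 2 = 6
Path B total = 6 + 5 = 11
Critical path = longest path = max(6, 11) = 11

11


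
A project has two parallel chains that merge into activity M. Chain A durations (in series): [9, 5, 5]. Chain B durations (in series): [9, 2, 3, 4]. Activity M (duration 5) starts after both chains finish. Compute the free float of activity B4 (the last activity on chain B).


ES(B4) = sum of predecessors on chain B = 14
EF(B4) = ES + duration = 14 + 4 = 18
Successor of B4 is M. ES(M) = max(sum(A), sum(B)) = max(19, 18) = 19
Free float = ES(successor) - EF(current) = 19 - 18 = 1

1


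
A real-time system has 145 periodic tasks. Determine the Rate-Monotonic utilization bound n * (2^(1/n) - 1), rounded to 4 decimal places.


Compute 2^(1/145) = 1.0047917694
Subtract 1: 1.0047917694 - 1 = 0.0047917694
Multiply by n: 145 * 0.0047917694 = 0.6948065630
Round to 4 dp: 0.6948

0.6948


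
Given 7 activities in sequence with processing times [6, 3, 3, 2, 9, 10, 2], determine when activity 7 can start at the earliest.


Activity 7 starts after activities 1 through 6 complete.
Predecessor durations: [6, 3, 3, 2, 9, 10]
ES = 6 + 3 + 3 + 2 + 9 + 10 = 33

33


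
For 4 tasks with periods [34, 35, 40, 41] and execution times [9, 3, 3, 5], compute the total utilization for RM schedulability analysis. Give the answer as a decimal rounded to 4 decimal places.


Compute individual utilizations (exact fractions):
  Task 1: C/T = 9/34 (approx. 0.2647)
  Task 2: C/T = 3/35 (approx. 0.0857)
  Task 3: C/T = 3/40 (approx. 0.075)
  Task 4: C/T = 5/41 (approx. 0.122)
Total utilization U = 9/34 + 3/35 + 3/40 + 5/41 = 21365/39032
Rounded to 4 decimal places: U = 0.5474
RM (Liu & Layland) bound for 4 tasks = 0.756828; compare with U = 21365/39032 (approx. 0.547371)
U <= bound, so schedulable by RM sufficient condition.

0.5474


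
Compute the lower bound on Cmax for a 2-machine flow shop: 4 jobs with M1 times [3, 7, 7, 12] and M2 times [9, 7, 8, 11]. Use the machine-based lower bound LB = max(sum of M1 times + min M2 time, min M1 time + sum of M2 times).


LB1 = sum(M1 times) + min(M2 times) = 29 + 7 = 36
LB2 = min(M1 times) + sum(M2 times) = 3 + 35 = 38
Lower bound = max(LB1, LB2) = max(36, 38) = 38

38


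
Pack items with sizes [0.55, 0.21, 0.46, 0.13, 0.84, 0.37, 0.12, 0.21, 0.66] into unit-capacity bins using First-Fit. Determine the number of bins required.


Place items sequentially using First-Fit:
  Item 0.55 -> new Bin 1
  Item 0.21 -> Bin 1 (now 0.76)
  Item 0.46 -> new Bin 2
  Item 0.13 -> Bin 1 (now 0.89)
  Item 0.84 -> new Bin 3
  Item 0.37 -> Bin 2 (now 0.83)
  Item 0.12 -> Bin 2 (now 0.95)
  Item 0.21 -> new Bin 4
  Item 0.66 -> Bin 4 (now 0.87)
Total bins used = 4

4


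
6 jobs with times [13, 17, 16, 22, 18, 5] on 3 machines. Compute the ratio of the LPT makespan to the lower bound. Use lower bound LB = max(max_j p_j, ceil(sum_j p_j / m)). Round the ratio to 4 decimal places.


LPT order: [22, 18, 17, 16, 13, 5]
Machine loads after assignment: [27, 31, 33]
LPT makespan = 33
Lower bound = max(max_job, ceil(total/3)) = max(22, 31) = 31
Ratio = 33 / 31 = 1.0645

1.0645


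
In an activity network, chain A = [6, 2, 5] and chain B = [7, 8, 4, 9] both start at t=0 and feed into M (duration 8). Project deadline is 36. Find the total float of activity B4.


Forward pass: ES(B4) = sum of predecessors on chain B = 19
EF = ES + duration = 19 + 9 = 28
Backward pass: LF(M) = deadline = 36; LS(M) = 36 - 8 = 28
LF(B4) = LS(M) - sum(successors on chain B) = 28 - 0 = 28
LS = LF - duration = 28 - 9 = 19
Total float = LS - ES = 19 - 19 = 0

0


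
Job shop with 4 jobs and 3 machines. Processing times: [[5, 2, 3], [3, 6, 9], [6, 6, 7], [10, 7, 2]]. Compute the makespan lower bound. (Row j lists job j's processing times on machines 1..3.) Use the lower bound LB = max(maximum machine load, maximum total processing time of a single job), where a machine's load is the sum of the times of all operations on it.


Machine loads:
  Machine 1: 5 + 3 + 6 + 10 = 24
  Machine 2: 2 + 6 + 6 + 7 = 21
  Machine 3: 3 + 9 + 7 + 2 = 21
Max machine load = 24
Job totals:
  Job 1: 10
  Job 2: 18
  Job 3: 19
  Job 4: 19
Max job total = 19
Lower bound = max(24, 19) = 24

24


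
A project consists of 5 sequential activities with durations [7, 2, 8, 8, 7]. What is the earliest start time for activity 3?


Activity 3 starts after activities 1 through 2 complete.
Predecessor durations: [7, 2]
ES = 7 + 2 = 9

9


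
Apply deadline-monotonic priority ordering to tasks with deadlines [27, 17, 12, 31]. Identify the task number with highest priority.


Sort tasks by relative deadline (ascending):
  Task 3: deadline = 12
  Task 2: deadline = 17
  Task 1: deadline = 27
  Task 4: deadline = 31
Priority order (highest first): [3, 2, 1, 4]
Highest priority task = 3

3


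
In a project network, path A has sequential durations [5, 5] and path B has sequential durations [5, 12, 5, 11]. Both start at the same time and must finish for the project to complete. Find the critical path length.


Path A total = 5 + 5 = 10
Path B total = 5 + 12 + 5 + 11 = 33
Critical path = longest path = max(10, 33) = 33

33


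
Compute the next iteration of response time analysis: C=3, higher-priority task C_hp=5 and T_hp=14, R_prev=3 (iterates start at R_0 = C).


R_next = C + ceil(R_prev / T_hp) * C_hp
ceil(3 / 14) = ceil(0.2143) = 1
Interference = 1 * 5 = 5
R_next = 3 + 5 = 8

8


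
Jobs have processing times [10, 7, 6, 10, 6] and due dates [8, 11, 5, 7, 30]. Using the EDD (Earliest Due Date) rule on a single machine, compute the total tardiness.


Sort by due date (EDD order): [(6, 5), (10, 7), (10, 8), (7, 11), (6, 30)]
Compute completion times and tardiness:
  Job 1: p=6, d=5, C=6, tardiness=max(0,6-5)=1
  Job 2: p=10, d=7, C=16, tardiness=max(0,16-7)=9
  Job 3: p=10, d=8, C=26, tardiness=max(0,26-8)=18
  Job 4: p=7, d=11, C=33, tardiness=max(0,33-11)=22
  Job 5: p=6, d=30, C=39, tardiness=max(0,39-30)=9
Total tardiness = 59

59


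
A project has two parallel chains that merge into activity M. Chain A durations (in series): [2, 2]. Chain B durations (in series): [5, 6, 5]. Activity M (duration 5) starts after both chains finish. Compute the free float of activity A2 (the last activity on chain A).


ES(A2) = sum of predecessors on chain A = 2
EF(A2) = ES + duration = 2 + 2 = 4
Successor of A2 is M. ES(M) = max(sum(A), sum(B)) = max(4, 16) = 16
Free float = ES(successor) - EF(current) = 16 - 4 = 12

12


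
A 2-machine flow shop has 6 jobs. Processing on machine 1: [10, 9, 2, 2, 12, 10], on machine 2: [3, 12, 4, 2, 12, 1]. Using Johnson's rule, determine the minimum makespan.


Apply Johnson's rule:
  Group 1 (a <= b): [(3, 2, 4), (4, 2, 2), (2, 9, 12), (5, 12, 12)]
  Group 2 (a > b): [(1, 10, 3), (6, 10, 1)]
Optimal job order: [3, 4, 2, 5, 1, 6]
Schedule:
  Job 3: M1 done at 2, M2 done at 6
  Job 4: M1 done at 4, M2 done at 8
  Job 2: M1 done at 13, M2 done at 25
  Job 5: M1 done at 25, M2 done at 37
  Job 1: M1 done at 35, M2 done at 40
  Job 6: M1 done at 45, M2 done at 46
Makespan = 46

46


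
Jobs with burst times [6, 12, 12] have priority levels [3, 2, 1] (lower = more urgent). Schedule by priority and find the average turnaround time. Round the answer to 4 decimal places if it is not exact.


Sort by priority (ascending = highest first):
Order: [(1, 12), (2, 12), (3, 6)]
Completion times:
  Priority 1, burst=12, C=12
  Priority 2, burst=12, C=24
  Priority 3, burst=6, C=30
Average turnaround = 66/3 = 22.0

22.0


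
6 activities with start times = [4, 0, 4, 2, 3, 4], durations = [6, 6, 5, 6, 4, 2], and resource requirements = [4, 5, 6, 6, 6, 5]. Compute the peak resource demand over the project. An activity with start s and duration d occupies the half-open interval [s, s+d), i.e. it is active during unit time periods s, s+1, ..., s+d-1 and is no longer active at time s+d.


Each activity i is active on [start_i, start_i + duration_i).
Compute total resource usage per time slot:
  t=0: active resources = [5], total = 5
  t=1: active resources = [5], total = 5
  t=2: active resources = [5, 6], total = 11
  t=3: active resources = [5, 6, 6], total = 17
  t=4: active resources = [4, 5, 6, 6, 6, 5], total = 32
  t=5: active resources = [4, 5, 6, 6, 6, 5], total = 32
  t=6: active resources = [4, 6, 6, 6], total = 22
  t=7: active resources = [4, 6, 6], total = 16
  t=8: active resources = [4, 6], total = 10
  t=9: active resources = [4], total = 4
Peak resource demand = 32

32
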